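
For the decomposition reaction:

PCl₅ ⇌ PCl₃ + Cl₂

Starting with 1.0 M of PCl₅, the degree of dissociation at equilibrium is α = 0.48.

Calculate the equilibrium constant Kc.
K_c = 0.4431

x = α·[A]₀ = 0.48 × 1.0 = 0.48 M dissociated.
At eq: [PCl₅] = 1.0 − 0.48 = 0.52 M; [PCl₃] = [Cl₂] = x = 0.48 M.
Kc = [PCl₃][Cl₂]/[PCl₅] = (0.48)²/0.52 = 0.4431.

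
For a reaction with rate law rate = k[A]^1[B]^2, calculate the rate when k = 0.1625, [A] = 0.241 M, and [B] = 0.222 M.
0.00193 M/s

rate = k·[A]^1·[B]^2 = 0.1625·(0.241)^1·(0.222)^2 = 0.1625·0.241·0.049284 = 0.00193 M/s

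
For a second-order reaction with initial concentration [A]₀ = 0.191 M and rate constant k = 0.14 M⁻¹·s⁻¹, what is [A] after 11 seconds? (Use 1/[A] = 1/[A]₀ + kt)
0.1476 M

1/[A] = 1/[A]₀ + k·t = 1/0.191 + (0.14)·(11) = 5.2356 + 1.5400 = 6.7756
[A] = 1/6.7756 = 0.1476 M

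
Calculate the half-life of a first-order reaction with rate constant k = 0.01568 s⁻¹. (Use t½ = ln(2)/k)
44.21 s

t½ = ln(2)/k = 0.6931/0.01568 = 44.21 s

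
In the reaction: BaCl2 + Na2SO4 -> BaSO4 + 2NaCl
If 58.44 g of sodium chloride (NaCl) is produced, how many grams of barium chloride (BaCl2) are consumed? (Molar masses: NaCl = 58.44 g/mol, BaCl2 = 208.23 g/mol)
Moles of NaCl = 58.44 g ÷ 58.44 g/mol = 1 mol
Mole ratio: 1 mol BaCl2 / 2 mol NaCl
Moles of BaCl2 = 1 × (1/2) = 0.5 mol
Mass of BaCl2 = 0.5 mol × 208.23 g/mol = 104.1 g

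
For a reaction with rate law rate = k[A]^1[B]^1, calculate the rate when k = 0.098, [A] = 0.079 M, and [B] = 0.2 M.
0.001548 M/s

rate = k·[A]^1·[B]^1 = 0.098·(0.079)^1·(0.2)^1 = 0.098·0.079·0.2 = 0.001548 M/s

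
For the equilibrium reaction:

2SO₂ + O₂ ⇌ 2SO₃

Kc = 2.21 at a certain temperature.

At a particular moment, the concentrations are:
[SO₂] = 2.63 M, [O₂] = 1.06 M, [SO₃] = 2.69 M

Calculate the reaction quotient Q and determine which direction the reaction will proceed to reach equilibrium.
Q = 0.987, Q < K, reaction proceeds forward (toward products)

Q = ([SO₃]^2) / ([SO₂]^2 × [O₂])
  = ((2.69)^2) / ((2.63)^2·(1.06)) = 7.2361/7.3319 = 0.9869
Since Q = 0.9869 < Kc = 2.21, the reaction proceeds forward (toward products) to reach equilibrium.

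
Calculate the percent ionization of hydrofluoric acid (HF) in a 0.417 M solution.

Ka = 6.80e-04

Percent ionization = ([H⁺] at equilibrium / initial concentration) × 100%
Percent ionization = 3.96%

Let x = [H⁺]. Ka = x²/(C - x) ⇒ x² + (6.80e-04)x - (6.80e-04)(0.417) = 0. x = 1.6503e-02. Percent = (1.6503e-02/0.417) × 100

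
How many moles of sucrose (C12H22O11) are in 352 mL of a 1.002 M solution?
Moles = Molarity × Volume (L)
Moles = 1.002 M × 0.352 L = 0.3527 mol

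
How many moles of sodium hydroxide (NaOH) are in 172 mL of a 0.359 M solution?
Moles = Molarity × Volume (L)
Moles = 0.359 M × 0.172 L = 0.06175 mol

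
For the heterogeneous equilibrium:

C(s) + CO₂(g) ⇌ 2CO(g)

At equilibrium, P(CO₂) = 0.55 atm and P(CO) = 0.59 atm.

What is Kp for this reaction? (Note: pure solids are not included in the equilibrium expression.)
K_p = 0.633

Solid C is excluded.
Kp = P(CO)²/P(CO₂) = (0.59)²/0.55 = 0.3481/0.55 = 0.633.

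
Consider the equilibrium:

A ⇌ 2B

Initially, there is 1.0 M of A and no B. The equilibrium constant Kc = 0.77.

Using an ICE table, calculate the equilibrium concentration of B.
[B] = 0.706 M

ICE: [A] = 1.0 − x, [B] = 2x.
Kc = (2x)²/(1.0 − x) = 0.77 ⇒ 4x² + 0.77x − 0.77 = 0.
x = (−0.77 + √(0.77² + 4·4·0.77))/(2·4) = (−0.77 + √12.913)/8 = 0.35293.
[B] = 2x = 0.706 M.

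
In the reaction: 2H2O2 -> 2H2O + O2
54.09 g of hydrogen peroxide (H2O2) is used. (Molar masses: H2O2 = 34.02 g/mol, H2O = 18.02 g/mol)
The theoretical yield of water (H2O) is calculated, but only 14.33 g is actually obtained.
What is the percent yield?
Moles of H2O2 = 54.09 g ÷ 34.02 g/mol = 1.58995 mol
Mole ratio: 2 mol H2O / 2 mol H2O2
Moles of H2O = 1.58995 × (2/2) = 1.58995 mol
Theoretical yield = 1.58995 mol × 18.02 g/mol = 28.651 g
Actual yield = 14.33 g
Percent yield = (14.33 / 28.651) × 100% = 50.0%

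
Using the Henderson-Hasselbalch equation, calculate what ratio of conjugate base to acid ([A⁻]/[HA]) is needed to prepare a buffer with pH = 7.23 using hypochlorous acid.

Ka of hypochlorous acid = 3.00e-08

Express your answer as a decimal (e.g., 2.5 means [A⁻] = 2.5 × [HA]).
[A⁻]/[HA] = 0.509

pKa = −log(3.00e-08) = 7.5229. pH = pKa + log([A⁻]/[HA]). 7.23 = 7.5229 + log(ratio). log(ratio) = 7.23 − 7.5229 = -0.2929. ratio = 10^(-0.2929) = 0.509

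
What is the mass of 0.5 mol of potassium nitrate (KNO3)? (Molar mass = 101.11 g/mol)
Mass = 0.5 mol × 101.11 g/mol = 50.55 g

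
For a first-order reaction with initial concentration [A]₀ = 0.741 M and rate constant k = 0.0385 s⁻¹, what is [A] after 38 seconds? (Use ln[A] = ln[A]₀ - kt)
0.1716 M

ln[A] = ln[A]₀ - k·t = ln(0.741) - (0.0385)·(38) = -0.2998 - 1.4630 = -1.7628
[A] = e^(-1.7628) = 0.1716 M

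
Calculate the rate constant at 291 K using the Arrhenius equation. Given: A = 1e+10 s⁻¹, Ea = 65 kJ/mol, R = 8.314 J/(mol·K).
2.15e-02 s⁻¹

k = A·exp(-Ea/(R·T)) = 1e+10·exp(-65000/(8.314·291)) = 1e+10·exp(-26.8665) = 1e+10·2.1481e-12 = 2.15e-02 s⁻¹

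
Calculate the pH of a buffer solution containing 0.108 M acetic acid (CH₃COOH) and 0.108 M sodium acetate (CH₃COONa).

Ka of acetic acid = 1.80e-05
pH = 4.74

pKa = -log(1.80e-05) = 4.74. pH = pKa + log([A⁻]/[HA]) = 4.74 + log(0.108/0.108)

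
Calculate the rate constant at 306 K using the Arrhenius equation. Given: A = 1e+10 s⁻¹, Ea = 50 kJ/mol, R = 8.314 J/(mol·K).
2.91e+01 s⁻¹

k = A·exp(-Ea/(R·T)) = 1e+10·exp(-50000/(8.314·306)) = 1e+10·exp(-19.6534) = 1e+10·2.9149e-09 = 2.91e+01 s⁻¹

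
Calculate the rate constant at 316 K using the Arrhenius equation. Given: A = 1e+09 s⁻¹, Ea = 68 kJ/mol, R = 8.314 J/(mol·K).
5.74e-03 s⁻¹

k = A·exp(-Ea/(R·T)) = 1e+09·exp(-68000/(8.314·316)) = 1e+09·exp(-25.8828) = 1e+09·5.7442e-12 = 5.74e-03 s⁻¹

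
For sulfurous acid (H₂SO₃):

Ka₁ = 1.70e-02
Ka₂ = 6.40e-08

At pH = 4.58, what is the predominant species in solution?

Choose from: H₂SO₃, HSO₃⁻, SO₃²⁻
HSO₃⁻

pKa1 = 1.77, pKa2 = 7.19. Each pKa is the crossover between adjacent species; pH = 4.58 lies in the region where HSO₃⁻ predominates.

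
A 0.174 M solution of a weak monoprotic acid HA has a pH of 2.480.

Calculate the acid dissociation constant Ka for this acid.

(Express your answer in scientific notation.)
K_a = 6.42e-05

[H⁺] = 10^(−pH) = 10^(−2.480) = 3.311e-03 M. For HA ⇌ H⁺ + A⁻, Ka = x²/(C − x) = (3.311e-03)²/(0.174 − 3.311e-03) = 6.42e-05.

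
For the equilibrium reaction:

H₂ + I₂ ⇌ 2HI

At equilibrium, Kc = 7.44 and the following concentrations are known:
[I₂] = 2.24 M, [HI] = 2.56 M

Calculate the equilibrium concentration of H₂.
[H₂] = 0.3932 M

Kc = ([HI]^2) / ([H₂] × [I₂]) = 7.44
[H₂]^1 = (product terms)/(Kc · other reactant terms) = 6.5536 / (7.44 · 2.24) = 0.39324
[H₂] = 0.3932 M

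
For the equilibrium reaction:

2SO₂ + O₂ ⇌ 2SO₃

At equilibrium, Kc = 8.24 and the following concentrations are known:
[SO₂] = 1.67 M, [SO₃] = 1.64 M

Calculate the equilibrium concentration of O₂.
[O₂] = 0.1170 M

Kc = ([SO₃]^2) / ([SO₂]^2 × [O₂]) = 8.24
[O₂]^1 = (product terms)/(Kc · other reactant terms) = 2.6896 / (8.24 · 2.7889) = 0.11704
[O₂] = 0.1170 M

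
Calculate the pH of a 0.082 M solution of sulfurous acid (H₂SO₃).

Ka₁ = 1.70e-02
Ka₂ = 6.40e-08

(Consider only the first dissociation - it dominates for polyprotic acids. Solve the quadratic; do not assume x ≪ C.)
pH = 1.53

x² + Ka₁·x − Ka₁·C = 0 with Ka₁ = 1.70e-02, C = 0.082.
x = (−Ka₁ + √(Ka₁² + 4·Ka₁·C))/2 = 2.9792e-02 M, so pH = 1.53.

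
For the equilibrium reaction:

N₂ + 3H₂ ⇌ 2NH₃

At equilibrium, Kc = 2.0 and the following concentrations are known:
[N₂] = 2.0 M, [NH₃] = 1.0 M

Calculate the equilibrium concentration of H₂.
[H₂] = 0.6300 M

Kc = ([NH₃]^2) / ([N₂] × [H₂]^3) = 2.0
[H₂]^3 = (product terms)/(Kc · other reactant terms) = 1 / (2.0 · 2) = 0.25
[H₂] = (0.25)^(1/3) = 0.6300 M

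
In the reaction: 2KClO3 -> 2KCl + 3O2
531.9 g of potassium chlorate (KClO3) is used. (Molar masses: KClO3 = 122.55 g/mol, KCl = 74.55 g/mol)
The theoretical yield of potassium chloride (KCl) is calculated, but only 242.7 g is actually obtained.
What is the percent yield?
Moles of KClO3 = 531.9 g ÷ 122.55 g/mol = 4.34027 mol
Mole ratio: 2 mol KCl / 2 mol KClO3
Moles of KCl = 4.34027 × (2/2) = 4.34027 mol
Theoretical yield = 4.34027 mol × 74.55 g/mol = 323.57 g
Actual yield = 242.7 g
Percent yield = (242.7 / 323.57) × 100% = 75.0%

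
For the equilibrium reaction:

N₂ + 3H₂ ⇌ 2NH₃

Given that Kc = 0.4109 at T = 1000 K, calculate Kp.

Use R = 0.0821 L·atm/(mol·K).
K_p = 6.10e-05

Δn = (moles gaseous products) − (moles gaseous reactants) = -2
T = 1000 K; RT = 0.0821 × 1000 = 82.1
Kp = Kc·(RT)^Δn = 0.4109 × (82.1)^-2 = 0.4109 × 0.000148359 = 6.10e-05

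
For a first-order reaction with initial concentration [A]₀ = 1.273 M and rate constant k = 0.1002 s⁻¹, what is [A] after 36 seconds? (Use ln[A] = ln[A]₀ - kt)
0.0345 M

ln[A] = ln[A]₀ - k·t = ln(1.273) - (0.1002)·(36) = 0.2414 - 3.6072 = -3.3658
[A] = e^(-3.3658) = 0.0345 M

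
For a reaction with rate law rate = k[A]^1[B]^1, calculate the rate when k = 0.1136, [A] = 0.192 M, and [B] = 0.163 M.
0.003555 M/s

rate = k·[A]^1·[B]^1 = 0.1136·(0.192)^1·(0.163)^1 = 0.1136·0.192·0.163 = 0.003555 M/s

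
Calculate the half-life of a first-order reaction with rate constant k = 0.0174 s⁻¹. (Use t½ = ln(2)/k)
39.84 s

t½ = ln(2)/k = 0.6931/0.0174 = 39.84 s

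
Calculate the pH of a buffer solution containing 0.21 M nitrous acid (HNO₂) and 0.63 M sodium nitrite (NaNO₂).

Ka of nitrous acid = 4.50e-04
pH = 3.82

pKa = -log(4.50e-04) = 3.35. pH = pKa + log([A⁻]/[HA]) = 3.35 + log(0.63/0.21)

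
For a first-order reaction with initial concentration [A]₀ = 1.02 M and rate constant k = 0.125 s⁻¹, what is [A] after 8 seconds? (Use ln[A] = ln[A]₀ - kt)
0.3752 M

ln[A] = ln[A]₀ - k·t = ln(1.02) - (0.125)·(8) = 0.0198 - 1.0000 = -0.9802
[A] = e^(-0.9802) = 0.3752 M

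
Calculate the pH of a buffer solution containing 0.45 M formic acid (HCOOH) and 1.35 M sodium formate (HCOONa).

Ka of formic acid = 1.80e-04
pH = 4.22

pKa = -log(1.80e-04) = 3.74. pH = pKa + log([A⁻]/[HA]) = 3.74 + log(1.35/0.45)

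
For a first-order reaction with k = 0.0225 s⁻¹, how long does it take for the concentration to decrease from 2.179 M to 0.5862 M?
58.35 s

From ln[A] = ln[A]₀ - k·t: t = ln([A]₀/[A])/k = ln(2.179/0.5862)/0.0225 = ln(3.7172)/0.0225 = 1.3130/0.0225 = 58.35 s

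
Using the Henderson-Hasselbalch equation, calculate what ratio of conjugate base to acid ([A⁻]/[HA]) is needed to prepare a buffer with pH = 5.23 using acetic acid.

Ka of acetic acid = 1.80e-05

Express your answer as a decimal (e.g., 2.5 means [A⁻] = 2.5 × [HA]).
[A⁻]/[HA] = 3.057

pKa = −log(1.80e-05) = 4.7447. pH = pKa + log([A⁻]/[HA]). 5.23 = 4.7447 + log(ratio). log(ratio) = 5.23 − 4.7447 = 0.4853. ratio = 10^(0.4853) = 3.057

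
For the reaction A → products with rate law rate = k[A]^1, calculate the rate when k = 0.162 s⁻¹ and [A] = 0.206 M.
0.03337 M/s

rate = k·[A]^1 = 0.162·(0.206)^1 = 0.162·0.206 = 0.03337 M/s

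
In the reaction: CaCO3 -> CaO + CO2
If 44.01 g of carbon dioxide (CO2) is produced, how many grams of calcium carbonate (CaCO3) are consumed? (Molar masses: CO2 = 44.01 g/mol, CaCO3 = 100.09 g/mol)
Moles of CO2 = 44.01 g ÷ 44.01 g/mol = 1 mol
Mole ratio: 1 mol CaCO3 / 1 mol CO2
Moles of CaCO3 = 1 × (1/1) = 1 mol
Mass of CaCO3 = 1 mol × 100.09 g/mol = 100.1 g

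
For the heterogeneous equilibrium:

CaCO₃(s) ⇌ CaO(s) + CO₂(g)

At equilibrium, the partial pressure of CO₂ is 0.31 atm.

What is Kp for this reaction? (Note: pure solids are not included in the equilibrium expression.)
K_p = 0.31

Solids (CaCO₃, CaO) have activity 1 and are excluded.
Kp = P(CO₂) = 0.31.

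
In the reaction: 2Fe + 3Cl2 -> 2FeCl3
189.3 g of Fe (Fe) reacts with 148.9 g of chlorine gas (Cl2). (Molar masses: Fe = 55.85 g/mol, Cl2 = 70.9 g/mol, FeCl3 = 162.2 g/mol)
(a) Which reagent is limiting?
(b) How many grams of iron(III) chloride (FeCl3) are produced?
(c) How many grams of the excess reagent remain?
(a) Cl2, (b) 227.1 g, (c) 111.1 g

Moles of Fe = 189.3 g ÷ 55.85 g/mol = 3.38944 mol
Moles of Cl2 = 148.9 g ÷ 70.9 g/mol = 2.10014 mol
Moles ÷ coefficient: Fe: 3.38944/2 = 1.695, Cl2: 2.10014/3 = 0.7
(a) Cl2 has the smaller value, so Cl2 is the limiting reagent.
(b) Moles of FeCl3 = 2.10014 mol Cl2 × (2/3) = 1.40009 mol; mass = 1.40009 mol × 162.2 g/mol = 227.1 g
(c) Fe consumed = 2.10014 × (2/3) = 1.40009 mol; remaining = 3.38944 − 1.40009 = 1.98934 mol; mass = 1.98934 mol × 55.85 g/mol = 111.1 g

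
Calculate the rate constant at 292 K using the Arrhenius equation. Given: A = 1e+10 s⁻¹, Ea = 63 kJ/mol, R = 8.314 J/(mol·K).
5.37e-02 s⁻¹

k = A·exp(-Ea/(R·T)) = 1e+10·exp(-63000/(8.314·292)) = 1e+10·exp(-25.9506) = 1e+10·5.3677e-12 = 5.37e-02 s⁻¹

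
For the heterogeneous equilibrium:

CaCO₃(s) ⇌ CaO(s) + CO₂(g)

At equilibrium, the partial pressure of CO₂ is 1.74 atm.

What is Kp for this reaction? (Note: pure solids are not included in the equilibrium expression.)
K_p = 1.74

Solids (CaCO₃, CaO) have activity 1 and are excluded.
Kp = P(CO₂) = 1.74.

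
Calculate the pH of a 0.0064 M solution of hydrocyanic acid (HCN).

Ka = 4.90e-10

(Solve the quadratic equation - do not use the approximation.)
pH = 5.75

x² + Ka×x - Ka×C = 0. Using quadratic formula: [H⁺] = 1.7706e-06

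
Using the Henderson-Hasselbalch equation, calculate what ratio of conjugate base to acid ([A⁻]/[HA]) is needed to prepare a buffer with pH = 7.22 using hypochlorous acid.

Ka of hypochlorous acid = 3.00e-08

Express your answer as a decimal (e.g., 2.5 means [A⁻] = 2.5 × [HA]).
[A⁻]/[HA] = 0.498

pKa = −log(3.00e-08) = 7.5229. pH = pKa + log([A⁻]/[HA]). 7.22 = 7.5229 + log(ratio). log(ratio) = 7.22 − 7.5229 = -0.3029. ratio = 10^(-0.3029) = 0.498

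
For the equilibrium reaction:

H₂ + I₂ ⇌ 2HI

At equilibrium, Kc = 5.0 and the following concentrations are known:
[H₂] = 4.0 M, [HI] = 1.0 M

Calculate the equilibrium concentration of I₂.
[I₂] = 0.0500 M

Kc = ([HI]^2) / ([H₂] × [I₂]) = 5.0
[I₂]^1 = (product terms)/(Kc · other reactant terms) = 1 / (5.0 · 4) = 0.05
[I₂] = 0.0500 M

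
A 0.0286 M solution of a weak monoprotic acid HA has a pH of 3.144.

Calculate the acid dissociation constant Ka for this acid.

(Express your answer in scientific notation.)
K_a = 1.85e-05

[H⁺] = 10^(−pH) = 10^(−3.144) = 7.178e-04 M. For HA ⇌ H⁺ + A⁻, Ka = x²/(C − x) = (7.178e-04)²/(0.0286 − 7.178e-04) = 1.85e-05.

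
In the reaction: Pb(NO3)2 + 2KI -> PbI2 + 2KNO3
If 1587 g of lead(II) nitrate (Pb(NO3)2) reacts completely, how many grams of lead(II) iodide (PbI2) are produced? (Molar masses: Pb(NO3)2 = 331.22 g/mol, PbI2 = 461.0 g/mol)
Moles of Pb(NO3)2 = 1587 g ÷ 331.22 g/mol = 4.79138 mol
Mole ratio: 1 mol PbI2 / 1 mol Pb(NO3)2
Moles of PbI2 = 4.79138 × (1/1) = 4.79138 mol
Mass of PbI2 = 4.79138 mol × 461.0 g/mol = 2209 g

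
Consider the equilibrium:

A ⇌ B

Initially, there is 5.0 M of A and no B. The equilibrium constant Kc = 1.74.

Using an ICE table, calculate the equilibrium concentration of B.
[B] = 3.175 M

ICE: [A] = 5.0 − x, [B] = x.
Kc = x/(5.0 − x) = 1.74 ⇒ x = 1.74·5.0/(1 + 1.74) = 8.7/2.74 = 3.175.
[B] = x = 3.175 M.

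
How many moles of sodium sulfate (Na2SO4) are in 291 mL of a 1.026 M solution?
Moles = Molarity × Volume (L)
Moles = 1.026 M × 0.291 L = 0.2986 mol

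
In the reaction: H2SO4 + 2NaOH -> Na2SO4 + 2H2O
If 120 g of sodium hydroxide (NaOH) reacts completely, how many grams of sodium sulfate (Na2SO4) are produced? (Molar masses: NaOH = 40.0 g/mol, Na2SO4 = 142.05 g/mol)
Moles of NaOH = 120 g ÷ 40.0 g/mol = 3 mol
Mole ratio: 1 mol Na2SO4 / 2 mol NaOH
Moles of Na2SO4 = 3 × (1/2) = 1.5 mol
Mass of Na2SO4 = 1.5 mol × 142.05 g/mol = 213.1 g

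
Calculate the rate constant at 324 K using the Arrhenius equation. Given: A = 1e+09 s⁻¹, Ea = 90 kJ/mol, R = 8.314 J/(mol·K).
3.09e-06 s⁻¹

k = A·exp(-Ea/(R·T)) = 1e+09·exp(-90000/(8.314·324)) = 1e+09·exp(-33.4108) = 1e+09·3.0893e-15 = 3.09e-06 s⁻¹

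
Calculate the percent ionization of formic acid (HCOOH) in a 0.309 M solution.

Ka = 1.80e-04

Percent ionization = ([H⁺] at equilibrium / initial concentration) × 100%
Percent ionization = 2.38%

Let x = [H⁺]. Ka = x²/(C - x) ⇒ x² + (1.80e-04)x - (1.80e-04)(0.309) = 0. x = 7.3684e-03. Percent = (7.3684e-03/0.309) × 100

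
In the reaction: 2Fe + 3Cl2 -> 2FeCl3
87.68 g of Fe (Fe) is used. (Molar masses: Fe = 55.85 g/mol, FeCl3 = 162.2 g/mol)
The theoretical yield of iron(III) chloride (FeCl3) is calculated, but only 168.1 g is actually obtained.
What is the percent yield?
Moles of Fe = 87.68 g ÷ 55.85 g/mol = 1.56992 mol
Mole ratio: 2 mol FeCl3 / 2 mol Fe
Moles of FeCl3 = 1.56992 × (2/2) = 1.56992 mol
Theoretical yield = 1.56992 mol × 162.2 g/mol = 254.64 g
Actual yield = 168.1 g
Percent yield = (168.1 / 254.64) × 100% = 66.0%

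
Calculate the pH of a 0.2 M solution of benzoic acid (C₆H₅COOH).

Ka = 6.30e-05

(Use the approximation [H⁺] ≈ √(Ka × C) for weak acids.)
pH = 2.45

[H⁺] = √(Ka × C) = √(6.30e-05 × 0.2) = 3.5496e-03. pH = -log(3.5496e-03)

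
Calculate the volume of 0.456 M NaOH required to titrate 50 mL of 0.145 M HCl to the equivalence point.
V_{base} = 15.9 mL

At equivalence: moles acid = moles base.
moles HCl = 0.145 M × 0.05 L = 0.00725 mol
V_NaOH = 0.00725 mol ÷ 0.456 M = 0.0159 L = 15.9 mL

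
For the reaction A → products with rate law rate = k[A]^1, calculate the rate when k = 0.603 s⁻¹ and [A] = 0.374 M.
0.2255 M/s

rate = k·[A]^1 = 0.603·(0.374)^1 = 0.603·0.374 = 0.2255 M/s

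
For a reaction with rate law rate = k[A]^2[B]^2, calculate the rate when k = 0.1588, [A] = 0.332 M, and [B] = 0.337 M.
0.001988 M/s

rate = k·[A]^2·[B]^2 = 0.1588·(0.332)^2·(0.337)^2 = 0.1588·0.110224·0.113569 = 0.001988 M/s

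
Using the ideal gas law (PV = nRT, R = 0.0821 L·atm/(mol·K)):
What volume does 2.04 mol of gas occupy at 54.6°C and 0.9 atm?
T = 54.6°C + 273.15 = 327.75 K
V = nRT/P = (2.04 × 0.0821 × 327.75) / 0.9
V = 60.99 L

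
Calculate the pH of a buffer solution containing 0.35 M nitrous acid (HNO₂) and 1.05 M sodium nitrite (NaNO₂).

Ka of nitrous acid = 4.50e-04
pH = 3.82

pKa = -log(4.50e-04) = 3.35. pH = pKa + log([A⁻]/[HA]) = 3.35 + log(1.05/0.35)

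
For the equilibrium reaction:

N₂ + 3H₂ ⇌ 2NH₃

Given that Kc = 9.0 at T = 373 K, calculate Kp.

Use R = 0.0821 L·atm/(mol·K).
K_p = 0.0096

Δn = (moles gaseous products) − (moles gaseous reactants) = -2
T = 373 K; RT = 0.0821 × 373 = 30.6233
Kp = Kc·(RT)^Δn = 9.0 × (30.6233)^-2 = 9.0 × 0.00106634 = 0.0096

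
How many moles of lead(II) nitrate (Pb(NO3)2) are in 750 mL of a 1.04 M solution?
Moles = Molarity × Volume (L)
Moles = 1.04 M × 0.75 L = 0.78 mol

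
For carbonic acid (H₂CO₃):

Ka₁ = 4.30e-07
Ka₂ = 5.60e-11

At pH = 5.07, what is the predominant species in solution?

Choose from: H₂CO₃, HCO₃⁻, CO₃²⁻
H₂CO₃

pKa1 = 6.37, pKa2 = 10.25. Each pKa is the crossover between adjacent species; pH = 5.07 lies in the region where H₂CO₃ predominates.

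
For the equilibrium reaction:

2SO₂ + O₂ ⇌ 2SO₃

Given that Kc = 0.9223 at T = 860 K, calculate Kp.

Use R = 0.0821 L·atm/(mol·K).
K_p = 0.0131

Δn = (moles gaseous products) − (moles gaseous reactants) = -1
T = 860 K; RT = 0.0821 × 860 = 70.606
Kp = Kc·(RT)^Δn = 0.9223 × (70.606)^-1 = 0.9223 × 0.0141631 = 0.0131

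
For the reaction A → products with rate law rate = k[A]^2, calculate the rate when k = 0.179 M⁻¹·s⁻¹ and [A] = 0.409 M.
0.02994 M/s

rate = k·[A]^2 = 0.179·(0.409)^2 = 0.179·0.167281 = 0.02994 M/s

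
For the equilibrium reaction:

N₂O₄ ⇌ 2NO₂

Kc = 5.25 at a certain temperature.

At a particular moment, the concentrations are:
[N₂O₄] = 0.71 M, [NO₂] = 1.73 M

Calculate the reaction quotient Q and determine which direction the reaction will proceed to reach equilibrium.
Q = 4.215, Q < K, reaction proceeds forward (toward products)

Q = ([NO₂]^2) / ([N₂O₄])
  = ((1.73)^2) / ((0.71)) = 2.9929/0.71 = 4.215
Since Q = 4.215 < Kc = 5.25, the reaction proceeds forward (toward products) to reach equilibrium.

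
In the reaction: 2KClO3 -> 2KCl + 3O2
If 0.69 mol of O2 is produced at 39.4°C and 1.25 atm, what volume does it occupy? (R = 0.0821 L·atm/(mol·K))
T = 39.4°C + 273.15 = 312.55 K
V = nRT/P = (0.69 × 0.0821 × 312.55) / 1.25
V = 14.16 L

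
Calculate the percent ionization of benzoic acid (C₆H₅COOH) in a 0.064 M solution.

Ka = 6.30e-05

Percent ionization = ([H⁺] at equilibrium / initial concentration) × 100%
Percent ionization = 3.09%

Let x = [H⁺]. Ka = x²/(C - x) ⇒ x² + (6.30e-05)x - (6.30e-05)(0.064) = 0. x = 1.9767e-03. Percent = (1.9767e-03/0.064) × 100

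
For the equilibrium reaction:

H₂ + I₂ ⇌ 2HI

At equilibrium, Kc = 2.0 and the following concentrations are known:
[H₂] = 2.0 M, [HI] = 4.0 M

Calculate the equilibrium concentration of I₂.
[I₂] = 4.0000 M

Kc = ([HI]^2) / ([H₂] × [I₂]) = 2.0
[I₂]^1 = (product terms)/(Kc · other reactant terms) = 16 / (2.0 · 2) = 4
[I₂] = 4.0000 M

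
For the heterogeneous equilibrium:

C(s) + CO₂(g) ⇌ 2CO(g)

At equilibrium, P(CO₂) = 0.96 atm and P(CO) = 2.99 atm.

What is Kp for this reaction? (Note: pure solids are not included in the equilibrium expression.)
K_p = 9.313

Solid C is excluded.
Kp = P(CO)²/P(CO₂) = (2.99)²/0.96 = 8.94/0.96 = 9.313.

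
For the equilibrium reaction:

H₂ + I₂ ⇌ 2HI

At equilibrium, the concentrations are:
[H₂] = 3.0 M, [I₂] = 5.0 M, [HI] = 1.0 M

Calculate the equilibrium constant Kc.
K_c = 0.0667

Kc = ([HI]^2) / ([H₂] × [I₂])
   = ((1.0)^2) / ((3.0)·(5.0))
   = 1 / 15 = 0.0667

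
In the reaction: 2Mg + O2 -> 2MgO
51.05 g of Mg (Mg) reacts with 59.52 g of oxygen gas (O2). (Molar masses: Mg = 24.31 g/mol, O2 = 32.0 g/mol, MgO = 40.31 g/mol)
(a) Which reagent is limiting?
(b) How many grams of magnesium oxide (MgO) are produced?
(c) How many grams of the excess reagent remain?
(a) Mg, (b) 84.65 g, (c) 25.92 g

Moles of Mg = 51.05 g ÷ 24.31 g/mol = 2.09996 mol
Moles of O2 = 59.52 g ÷ 32.0 g/mol = 1.86 mol
Moles ÷ coefficient: Mg: 2.09996/2 = 1.05, O2: 1.86/1 = 1.86
(a) Mg has the smaller value, so Mg is the limiting reagent.
(b) Moles of MgO = 2.09996 mol Mg × (2/2) = 2.09996 mol; mass = 2.09996 mol × 40.31 g/mol = 84.65 g
(c) O2 consumed = 2.09996 × (1/2) = 1.04998 mol; remaining = 1.86 − 1.04998 = 0.810021 mol; mass = 0.810021 mol × 32.0 g/mol = 25.92 g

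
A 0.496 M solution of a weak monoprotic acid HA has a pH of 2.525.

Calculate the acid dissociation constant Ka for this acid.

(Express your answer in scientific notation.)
K_a = 1.81e-05

[H⁺] = 10^(−pH) = 10^(−2.525) = 2.985e-03 M. For HA ⇌ H⁺ + A⁻, Ka = x²/(C − x) = (2.985e-03)²/(0.496 − 2.985e-03) = 1.81e-05.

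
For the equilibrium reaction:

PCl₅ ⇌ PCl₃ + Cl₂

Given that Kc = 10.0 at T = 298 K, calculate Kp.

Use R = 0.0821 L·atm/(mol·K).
K_p = 244.6580

Δn = (moles gaseous products) − (moles gaseous reactants) = 1
T = 298 K; RT = 0.0821 × 298 = 24.4658
Kp = Kc·(RT)^Δn = 10.0 × (24.4658)^1 = 10.0 × 24.4658 = 244.6580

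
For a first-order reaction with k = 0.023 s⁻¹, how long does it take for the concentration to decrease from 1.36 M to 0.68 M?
30.14 s

From ln[A] = ln[A]₀ - k·t: t = ln([A]₀/[A])/k = ln(1.36/0.68)/0.023 = ln(2.0000)/0.023 = 0.6931/0.023 = 30.14 s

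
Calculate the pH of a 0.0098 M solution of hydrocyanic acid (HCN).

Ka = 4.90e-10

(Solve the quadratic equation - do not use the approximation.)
pH = 5.66

x² + Ka×x - Ka×C = 0. Using quadratic formula: [H⁺] = 2.1911e-06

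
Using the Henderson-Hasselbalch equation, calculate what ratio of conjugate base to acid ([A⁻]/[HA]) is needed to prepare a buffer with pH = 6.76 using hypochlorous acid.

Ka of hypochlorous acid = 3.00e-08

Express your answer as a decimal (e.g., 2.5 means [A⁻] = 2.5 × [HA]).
[A⁻]/[HA] = 0.173

pKa = −log(3.00e-08) = 7.5229. pH = pKa + log([A⁻]/[HA]). 6.76 = 7.5229 + log(ratio). log(ratio) = 6.76 − 7.5229 = -0.7629. ratio = 10^(-0.7629) = 0.173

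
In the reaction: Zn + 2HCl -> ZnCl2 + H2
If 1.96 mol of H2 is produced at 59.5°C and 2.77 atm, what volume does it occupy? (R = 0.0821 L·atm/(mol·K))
T = 59.5°C + 273.15 = 332.65 K
V = nRT/P = (1.96 × 0.0821 × 332.65) / 2.77
V = 19.32 L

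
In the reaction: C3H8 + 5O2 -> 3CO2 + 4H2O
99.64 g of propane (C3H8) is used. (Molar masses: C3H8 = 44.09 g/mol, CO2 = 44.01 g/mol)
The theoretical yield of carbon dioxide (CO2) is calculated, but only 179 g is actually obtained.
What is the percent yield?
Moles of C3H8 = 99.64 g ÷ 44.09 g/mol = 2.25992 mol
Mole ratio: 3 mol CO2 / 1 mol C3H8
Moles of CO2 = 2.25992 × (3/1) = 6.77977 mol
Theoretical yield = 6.77977 mol × 44.01 g/mol = 298.38 g
Actual yield = 179 g
Percent yield = (179 / 298.38) × 100% = 60.0%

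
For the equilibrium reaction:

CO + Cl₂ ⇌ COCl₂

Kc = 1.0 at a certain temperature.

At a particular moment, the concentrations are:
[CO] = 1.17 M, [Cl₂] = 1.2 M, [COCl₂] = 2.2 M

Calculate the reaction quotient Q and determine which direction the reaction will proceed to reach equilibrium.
Q = 1.567, Q > K, reaction proceeds reverse (toward reactants)

Q = ([COCl₂]) / ([CO] × [Cl₂])
  = ((2.2)) / ((1.17)·(1.2)) = 2.2/1.404 = 1.567
Since Q = 1.567 > Kc = 1.0, the reaction proceeds reverse (toward reactants) to reach equilibrium.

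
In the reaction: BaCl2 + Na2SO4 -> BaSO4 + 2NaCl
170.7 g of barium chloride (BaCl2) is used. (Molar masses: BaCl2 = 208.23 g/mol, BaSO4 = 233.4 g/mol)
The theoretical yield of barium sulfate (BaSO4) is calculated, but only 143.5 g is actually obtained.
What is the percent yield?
Moles of BaCl2 = 170.7 g ÷ 208.23 g/mol = 0.819767 mol
Mole ratio: 1 mol BaSO4 / 1 mol BaCl2
Moles of BaSO4 = 0.819767 × (1/1) = 0.819767 mol
Theoretical yield = 0.819767 mol × 233.4 g/mol = 191.33 g
Actual yield = 143.5 g
Percent yield = (143.5 / 191.33) × 100% = 75.0%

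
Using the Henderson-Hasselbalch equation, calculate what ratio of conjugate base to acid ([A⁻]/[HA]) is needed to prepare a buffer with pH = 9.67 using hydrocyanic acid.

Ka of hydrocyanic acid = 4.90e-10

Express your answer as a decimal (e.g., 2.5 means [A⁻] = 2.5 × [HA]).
[A⁻]/[HA] = 2.292

pKa = −log(4.90e-10) = 9.3098. pH = pKa + log([A⁻]/[HA]). 9.67 = 9.3098 + log(ratio). log(ratio) = 9.67 − 9.3098 = 0.3602. ratio = 10^(0.3602) = 2.292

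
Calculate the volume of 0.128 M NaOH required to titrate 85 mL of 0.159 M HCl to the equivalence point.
V_{base} = 105.6 mL

At equivalence: moles acid = moles base.
moles HCl = 0.159 M × 0.085 L = 0.013515 mol
V_NaOH = 0.013515 mol ÷ 0.128 M = 0.1056 L = 105.6 mL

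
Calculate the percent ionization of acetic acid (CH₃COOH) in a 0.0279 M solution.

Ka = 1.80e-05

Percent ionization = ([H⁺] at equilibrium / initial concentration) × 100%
Percent ionization = 2.51%

Let x = [H⁺]. Ka = x²/(C - x) ⇒ x² + (1.80e-05)x - (1.80e-05)(0.0279) = 0. x = 6.9972e-04. Percent = (6.9972e-04/0.0279) × 100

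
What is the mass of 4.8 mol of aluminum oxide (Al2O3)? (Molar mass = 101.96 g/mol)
Mass = 4.8 mol × 101.96 g/mol = 489.4 g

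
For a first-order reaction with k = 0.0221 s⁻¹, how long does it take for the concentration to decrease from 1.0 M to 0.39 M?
42.61 s

From ln[A] = ln[A]₀ - k·t: t = ln([A]₀/[A])/k = ln(1.0/0.39)/0.0221 = ln(2.5641)/0.0221 = 0.9416/0.0221 = 42.61 s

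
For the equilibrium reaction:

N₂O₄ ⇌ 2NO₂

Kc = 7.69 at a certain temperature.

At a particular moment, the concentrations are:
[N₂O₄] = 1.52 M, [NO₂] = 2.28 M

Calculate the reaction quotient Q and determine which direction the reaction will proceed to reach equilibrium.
Q = 3.420, Q < K, reaction proceeds forward (toward products)

Q = ([NO₂]^2) / ([N₂O₄])
  = ((2.28)^2) / ((1.52)) = 5.1984/1.52 = 3.42
Since Q = 3.42 < Kc = 7.69, the reaction proceeds forward (toward products) to reach equilibrium.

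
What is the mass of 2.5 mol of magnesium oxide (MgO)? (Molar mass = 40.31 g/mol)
Mass = 2.5 mol × 40.31 g/mol = 100.8 g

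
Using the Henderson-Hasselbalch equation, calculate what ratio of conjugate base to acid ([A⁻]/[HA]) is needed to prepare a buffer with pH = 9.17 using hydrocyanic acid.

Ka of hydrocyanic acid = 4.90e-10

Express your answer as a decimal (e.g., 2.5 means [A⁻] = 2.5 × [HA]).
[A⁻]/[HA] = 0.725

pKa = −log(4.90e-10) = 9.3098. pH = pKa + log([A⁻]/[HA]). 9.17 = 9.3098 + log(ratio). log(ratio) = 9.17 − 9.3098 = -0.1398. ratio = 10^(-0.1398) = 0.725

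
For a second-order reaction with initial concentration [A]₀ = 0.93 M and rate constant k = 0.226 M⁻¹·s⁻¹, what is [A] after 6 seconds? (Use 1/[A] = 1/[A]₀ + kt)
0.4113 M

1/[A] = 1/[A]₀ + k·t = 1/0.93 + (0.226)·(6) = 1.0753 + 1.3560 = 2.4313
[A] = 1/2.4313 = 0.4113 M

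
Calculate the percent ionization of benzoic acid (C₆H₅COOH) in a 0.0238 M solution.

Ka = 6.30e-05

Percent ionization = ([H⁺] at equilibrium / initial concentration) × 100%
Percent ionization = 5.01%

Let x = [H⁺]. Ka = x²/(C - x) ⇒ x² + (6.30e-05)x - (6.30e-05)(0.0238) = 0. x = 1.1934e-03. Percent = (1.1934e-03/0.0238) × 100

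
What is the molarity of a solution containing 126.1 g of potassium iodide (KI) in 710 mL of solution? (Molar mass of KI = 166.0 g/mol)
Moles of KI = 126.1 g ÷ 166.0 g/mol = 0.759639 mol
Volume = 710 mL = 0.71 L
Molarity = 0.759639 mol ÷ 0.71 L = 1.07 M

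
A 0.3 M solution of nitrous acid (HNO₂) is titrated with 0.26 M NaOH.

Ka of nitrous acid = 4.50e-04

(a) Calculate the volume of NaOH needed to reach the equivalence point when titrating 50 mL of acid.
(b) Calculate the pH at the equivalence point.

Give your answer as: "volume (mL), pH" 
V = 57.7 mL, pH = 8.25

(a) At equivalence: moles acid = moles base.
moles acid = 0.3 × 0.05 = 0.015 mol; V_NaOH = 0.015/0.26 = 0.05769 L = 57.7 mL.
(b) At equivalence, all acid → conjugate base A⁻ at [A⁻] = 0.015/0.1077 = 0.1393 M.
Kb = Kw/Ka = 1.0e-14/4.50e-04 = 2.222e-11; [OH⁻] = √(Kb·[A⁻]) = 1.759e-06; pOH = 5.75; pH = 14 − pOH = 8.25.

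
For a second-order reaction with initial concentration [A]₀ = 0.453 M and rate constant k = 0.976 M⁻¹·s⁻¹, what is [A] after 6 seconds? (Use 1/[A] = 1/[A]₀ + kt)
0.1240 M

1/[A] = 1/[A]₀ + k·t = 1/0.453 + (0.976)·(6) = 2.2075 + 5.8560 = 8.0635
[A] = 1/8.0635 = 0.1240 M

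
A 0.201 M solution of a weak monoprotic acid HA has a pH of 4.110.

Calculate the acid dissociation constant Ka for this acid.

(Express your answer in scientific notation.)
K_a = 3.00e-08

[H⁺] = 10^(−pH) = 10^(−4.110) = 7.762e-05 M. For HA ⇌ H⁺ + A⁻, Ka = x²/(C − x) = (7.762e-05)²/(0.201 − 7.762e-05) = 3.00e-08.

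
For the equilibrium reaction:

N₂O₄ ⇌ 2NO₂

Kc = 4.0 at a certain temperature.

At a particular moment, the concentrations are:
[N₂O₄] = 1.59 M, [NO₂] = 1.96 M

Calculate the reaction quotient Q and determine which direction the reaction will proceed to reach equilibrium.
Q = 2.416, Q < K, reaction proceeds forward (toward products)

Q = ([NO₂]^2) / ([N₂O₄])
  = ((1.96)^2) / ((1.59)) = 3.8416/1.59 = 2.416
Since Q = 2.416 < Kc = 4.0, the reaction proceeds forward (toward products) to reach equilibrium.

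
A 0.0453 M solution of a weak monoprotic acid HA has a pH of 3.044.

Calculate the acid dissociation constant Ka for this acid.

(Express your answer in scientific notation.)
K_a = 1.84e-05

[H⁺] = 10^(−pH) = 10^(−3.044) = 9.036e-04 M. For HA ⇌ H⁺ + A⁻, Ka = x²/(C − x) = (9.036e-04)²/(0.0453 − 9.036e-04) = 1.84e-05.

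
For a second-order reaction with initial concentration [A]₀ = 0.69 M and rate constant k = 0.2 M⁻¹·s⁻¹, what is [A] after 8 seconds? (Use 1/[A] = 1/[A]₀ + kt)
0.3279 M

1/[A] = 1/[A]₀ + k·t = 1/0.69 + (0.2)·(8) = 1.4493 + 1.6000 = 3.0493
[A] = 1/3.0493 = 0.3279 M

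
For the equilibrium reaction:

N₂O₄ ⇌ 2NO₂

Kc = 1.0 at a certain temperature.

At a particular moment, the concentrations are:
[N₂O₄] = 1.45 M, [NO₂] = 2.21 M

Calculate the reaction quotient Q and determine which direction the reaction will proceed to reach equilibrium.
Q = 3.368, Q > K, reaction proceeds reverse (toward reactants)

Q = ([NO₂]^2) / ([N₂O₄])
  = ((2.21)^2) / ((1.45)) = 4.8841/1.45 = 3.368
Since Q = 3.368 > Kc = 1.0, the reaction proceeds reverse (toward reactants) to reach equilibrium.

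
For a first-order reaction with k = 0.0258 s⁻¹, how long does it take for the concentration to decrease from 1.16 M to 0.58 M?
26.87 s

From ln[A] = ln[A]₀ - k·t: t = ln([A]₀/[A])/k = ln(1.16/0.58)/0.0258 = ln(2.0000)/0.0258 = 0.6931/0.0258 = 26.87 s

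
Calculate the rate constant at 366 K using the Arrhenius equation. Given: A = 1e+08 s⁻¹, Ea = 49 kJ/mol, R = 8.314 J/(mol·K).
1.02e+01 s⁻¹

k = A·exp(-Ea/(R·T)) = 1e+08·exp(-49000/(8.314·366)) = 1e+08·exp(-16.1029) = 1e+08·1.0153e-07 = 1.02e+01 s⁻¹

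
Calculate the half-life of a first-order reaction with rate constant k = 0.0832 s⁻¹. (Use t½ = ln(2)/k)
8.33 s

t½ = ln(2)/k = 0.6931/0.0832 = 8.33 s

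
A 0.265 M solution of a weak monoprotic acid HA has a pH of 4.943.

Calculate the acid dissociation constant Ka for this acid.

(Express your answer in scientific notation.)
K_a = 4.91e-10

[H⁺] = 10^(−pH) = 10^(−4.943) = 1.140e-05 M. For HA ⇌ H⁺ + A⁻, Ka = x²/(C − x) = (1.140e-05)²/(0.265 − 1.140e-05) = 4.91e-10.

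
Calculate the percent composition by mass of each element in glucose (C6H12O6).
C: 40.00%, H: 6.71%, O: 53.29%

Molar mass of C6H12O6 = 180.16 g/mol
% C = (6 × 12.01) / 180.16 × 100% = 72.06 / 180.16 × 100% = 40.00%
% H = (12 × 1.008) / 180.16 × 100% = 12.096 / 180.16 × 100% = 6.71%
% O = (6 × 16.0) / 180.16 × 100% = 96 / 180.16 × 100% = 53.29%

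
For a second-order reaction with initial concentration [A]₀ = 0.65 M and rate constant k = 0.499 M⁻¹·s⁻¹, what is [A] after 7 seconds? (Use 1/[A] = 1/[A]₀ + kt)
0.1987 M

1/[A] = 1/[A]₀ + k·t = 1/0.65 + (0.499)·(7) = 1.5385 + 3.4930 = 5.0315
[A] = 1/5.0315 = 0.1987 M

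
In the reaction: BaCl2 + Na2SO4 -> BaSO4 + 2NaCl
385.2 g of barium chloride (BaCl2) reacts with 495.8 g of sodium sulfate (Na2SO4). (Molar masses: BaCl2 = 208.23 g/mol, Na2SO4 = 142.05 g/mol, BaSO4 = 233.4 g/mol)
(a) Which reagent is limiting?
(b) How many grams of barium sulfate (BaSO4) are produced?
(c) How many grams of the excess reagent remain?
(a) BaCl2, (b) 431.8 g, (c) 233 g

Moles of BaCl2 = 385.2 g ÷ 208.23 g/mol = 1.84988 mol
Moles of Na2SO4 = 495.8 g ÷ 142.05 g/mol = 3.49032 mol
Moles ÷ coefficient: BaCl2: 1.84988/1 = 1.85, Na2SO4: 3.49032/1 = 3.49
(a) BaCl2 has the smaller value, so BaCl2 is the limiting reagent.
(b) Moles of BaSO4 = 1.84988 mol BaCl2 × (1/1) = 1.84988 mol; mass = 1.84988 mol × 233.4 g/mol = 431.8 g
(c) Na2SO4 consumed = 1.84988 × (1/1) = 1.84988 mol; remaining = 3.49032 − 1.84988 = 1.64044 mol; mass = 1.64044 mol × 142.05 g/mol = 233 g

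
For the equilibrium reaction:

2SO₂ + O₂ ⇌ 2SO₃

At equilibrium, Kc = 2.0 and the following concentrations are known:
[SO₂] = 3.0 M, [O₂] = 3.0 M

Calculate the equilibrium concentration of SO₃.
[SO₃] = 7.3485 M

Kc = ([SO₃]^2) / ([SO₂]^2 × [O₂]) = 2.0
[SO₃]^2 = Kc · (reactant terms)/(other product terms) = 2.0 · 27 / 1 = 54
[SO₃] = (54)^(1/2) = 7.3485 M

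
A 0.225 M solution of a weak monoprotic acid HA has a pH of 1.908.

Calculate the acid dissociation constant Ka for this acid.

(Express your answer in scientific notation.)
K_a = 7.18e-04

[H⁺] = 10^(−pH) = 10^(−1.908) = 1.236e-02 M. For HA ⇌ H⁺ + A⁻, Ka = x²/(C − x) = (1.236e-02)²/(0.225 − 1.236e-02) = 7.18e-04.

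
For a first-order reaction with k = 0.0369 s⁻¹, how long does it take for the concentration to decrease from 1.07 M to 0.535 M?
18.78 s

From ln[A] = ln[A]₀ - k·t: t = ln([A]₀/[A])/k = ln(1.07/0.535)/0.0369 = ln(2.0000)/0.0369 = 0.6931/0.0369 = 18.78 s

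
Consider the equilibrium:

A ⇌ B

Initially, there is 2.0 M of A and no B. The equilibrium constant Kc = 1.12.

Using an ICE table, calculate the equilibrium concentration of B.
[B] = 1.057 M

ICE: [A] = 2.0 − x, [B] = x.
Kc = x/(2.0 − x) = 1.12 ⇒ x = 1.12·2.0/(1 + 1.12) = 2.24/2.12 = 1.057.
[B] = x = 1.057 M.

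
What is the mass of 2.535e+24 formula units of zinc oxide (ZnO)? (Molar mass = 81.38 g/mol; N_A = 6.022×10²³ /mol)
Moles = 2.535e+24 ÷ 6.022×10²³ = 4.20956 mol
Mass = 4.20956 mol × 81.38 g/mol = 342.6 g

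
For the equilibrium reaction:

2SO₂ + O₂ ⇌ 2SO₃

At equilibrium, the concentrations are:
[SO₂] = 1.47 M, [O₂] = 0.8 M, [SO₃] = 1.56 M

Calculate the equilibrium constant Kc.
K_c = 1.4077

Kc = ([SO₃]^2) / ([SO₂]^2 × [O₂])
   = ((1.56)^2) / ((1.47)^2·(0.8))
   = 2.4336 / 1.7287 = 1.4077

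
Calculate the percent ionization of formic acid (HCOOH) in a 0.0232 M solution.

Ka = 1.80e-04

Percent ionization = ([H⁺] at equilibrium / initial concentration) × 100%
Percent ionization = 8.43%

Let x = [H⁺]. Ka = x²/(C - x) ⇒ x² + (1.80e-04)x - (1.80e-04)(0.0232) = 0. x = 1.9555e-03. Percent = (1.9555e-03/0.0232) × 100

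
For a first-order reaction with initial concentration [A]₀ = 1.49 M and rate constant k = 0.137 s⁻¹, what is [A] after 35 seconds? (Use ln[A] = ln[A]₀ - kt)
0.0123 M

ln[A] = ln[A]₀ - k·t = ln(1.49) - (0.137)·(35) = 0.3988 - 4.7950 = -4.3962
[A] = e^(-4.3962) = 0.0123 M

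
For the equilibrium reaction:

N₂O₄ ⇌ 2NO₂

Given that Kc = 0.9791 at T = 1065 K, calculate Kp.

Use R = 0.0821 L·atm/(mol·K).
K_p = 85.6091

Δn = (moles gaseous products) − (moles gaseous reactants) = 1
T = 1065 K; RT = 0.0821 × 1065 = 87.4365
Kp = Kc·(RT)^Δn = 0.9791 × (87.4365)^1 = 0.9791 × 87.4365 = 85.6091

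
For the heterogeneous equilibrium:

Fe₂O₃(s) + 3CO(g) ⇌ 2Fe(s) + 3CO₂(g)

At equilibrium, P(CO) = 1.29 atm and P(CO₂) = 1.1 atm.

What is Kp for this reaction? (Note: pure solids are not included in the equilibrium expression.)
K_p = 0.620

Solids (Fe₂O₃, Fe) are excluded.
Kp = P(CO₂)³/P(CO)³ = (1.1)³/(1.29)³ = 1.331/2.147 = 0.620.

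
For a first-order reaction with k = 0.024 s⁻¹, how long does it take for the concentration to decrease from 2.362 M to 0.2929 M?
86.98 s

From ln[A] = ln[A]₀ - k·t: t = ln([A]₀/[A])/k = ln(2.362/0.2929)/0.024 = ln(8.0642)/0.024 = 2.0874/0.024 = 86.98 s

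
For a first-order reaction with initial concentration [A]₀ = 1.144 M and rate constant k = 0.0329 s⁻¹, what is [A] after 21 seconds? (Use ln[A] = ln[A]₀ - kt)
0.5733 M

ln[A] = ln[A]₀ - k·t = ln(1.144) - (0.0329)·(21) = 0.1345 - 0.6909 = -0.5564
[A] = e^(-0.5564) = 0.5733 M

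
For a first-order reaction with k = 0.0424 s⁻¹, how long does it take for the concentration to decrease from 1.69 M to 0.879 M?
15.42 s

From ln[A] = ln[A]₀ - k·t: t = ln([A]₀/[A])/k = ln(1.69/0.879)/0.0424 = ln(1.9226)/0.0424 = 0.6537/0.0424 = 15.42 s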